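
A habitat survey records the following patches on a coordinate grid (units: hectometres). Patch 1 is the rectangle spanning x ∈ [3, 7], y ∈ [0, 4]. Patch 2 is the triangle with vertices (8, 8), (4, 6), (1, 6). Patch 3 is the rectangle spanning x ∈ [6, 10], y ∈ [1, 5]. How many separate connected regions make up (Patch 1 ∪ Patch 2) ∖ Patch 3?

(Patch 1 ∪ Patch 2) ∖ Patch 3 splits into 2 disjoint pieces (area 13, area 3).

2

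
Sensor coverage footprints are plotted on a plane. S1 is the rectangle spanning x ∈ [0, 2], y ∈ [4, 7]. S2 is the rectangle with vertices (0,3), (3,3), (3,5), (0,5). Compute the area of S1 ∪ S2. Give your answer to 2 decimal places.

By inclusion–exclusion:
Individual areas: |S1| = 6, |S2| = 6.
|S1∩S2|: x∈[0,2], y∈[4,5] → 2·1 = 2.
|S1 ∪ S2| = 12 − 2 = 10.00.

10.00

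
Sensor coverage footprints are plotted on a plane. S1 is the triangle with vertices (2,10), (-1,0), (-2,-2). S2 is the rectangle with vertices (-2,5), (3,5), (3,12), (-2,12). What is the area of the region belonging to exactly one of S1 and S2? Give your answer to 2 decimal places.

36.17

|S1| = 2, |S2| = 35, |S1∩S2| = 0.4167.
|S1 △ S2| = |S1| + |S2| − 2·|S1∩S2| = 2 + 35 − 0.8333 = 36.17.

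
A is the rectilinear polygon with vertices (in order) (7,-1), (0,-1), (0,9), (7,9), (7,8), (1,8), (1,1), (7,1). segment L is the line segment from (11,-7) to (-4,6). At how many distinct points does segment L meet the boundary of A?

The segment meets the boundary at (0,2.533), (1.769,1), (1,1.667), (4.077,-1).

4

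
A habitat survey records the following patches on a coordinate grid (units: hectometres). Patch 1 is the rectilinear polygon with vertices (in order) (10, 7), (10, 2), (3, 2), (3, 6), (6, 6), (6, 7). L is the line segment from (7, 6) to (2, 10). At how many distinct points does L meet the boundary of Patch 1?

The segment meets the boundary at (6,6.8).

1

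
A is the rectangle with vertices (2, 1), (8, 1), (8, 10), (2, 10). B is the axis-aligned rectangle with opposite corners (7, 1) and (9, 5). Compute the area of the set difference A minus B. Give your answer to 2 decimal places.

|A∩B|: x∈[7,8], y∈[1,5] → 1·4 = 4.
|A| = 54.
|A ∖ B| = |A| − |A∩B| = 54 − 4 = 50.00.

50.00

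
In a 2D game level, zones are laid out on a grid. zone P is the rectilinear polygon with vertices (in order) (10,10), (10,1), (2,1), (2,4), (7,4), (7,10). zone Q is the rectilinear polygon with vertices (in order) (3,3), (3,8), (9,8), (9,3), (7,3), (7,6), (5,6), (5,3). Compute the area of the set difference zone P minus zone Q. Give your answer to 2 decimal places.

30.00

|zone P| = 42, |zone P∩zone Q| = 12.
|zone P ∖ zone Q| = |zone P| − |zone P∩zone Q| = 42 − 12 = 30.00.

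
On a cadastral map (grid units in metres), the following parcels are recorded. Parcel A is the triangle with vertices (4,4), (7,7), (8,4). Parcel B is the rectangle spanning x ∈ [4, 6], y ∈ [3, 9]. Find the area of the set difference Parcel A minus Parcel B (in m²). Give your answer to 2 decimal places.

4.00

|Parcel A| = 6, |Parcel A∩Parcel B| = 2.
|Parcel A ∖ Parcel B| = |Parcel A| − |Parcel A∩Parcel B| = 6 − 2 = 4.00.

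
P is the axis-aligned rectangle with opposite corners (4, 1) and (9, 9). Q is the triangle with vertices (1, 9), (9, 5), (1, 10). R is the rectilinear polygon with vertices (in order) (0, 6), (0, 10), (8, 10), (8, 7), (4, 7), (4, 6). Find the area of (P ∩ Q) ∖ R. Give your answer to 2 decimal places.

0.80

|P ∩ Q| = 1.5625.
|(P ∩ Q) ∩ R| = 0.7625.
|(P ∩ Q) ∖ R| = 1.5625 − 0.7625 = 0.80.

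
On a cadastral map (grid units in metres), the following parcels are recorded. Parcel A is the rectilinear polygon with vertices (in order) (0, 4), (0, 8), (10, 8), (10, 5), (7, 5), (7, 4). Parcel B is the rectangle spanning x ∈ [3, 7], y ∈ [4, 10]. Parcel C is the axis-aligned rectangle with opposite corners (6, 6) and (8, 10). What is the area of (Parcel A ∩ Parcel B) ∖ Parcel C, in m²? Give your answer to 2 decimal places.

14.00

|Parcel A ∩ Parcel B| = 16.
|(Parcel A ∩ Parcel B) ∩ Parcel C| = 2.
|(Parcel A ∩ Parcel B) ∖ Parcel C| = 16 − 2 = 14.00.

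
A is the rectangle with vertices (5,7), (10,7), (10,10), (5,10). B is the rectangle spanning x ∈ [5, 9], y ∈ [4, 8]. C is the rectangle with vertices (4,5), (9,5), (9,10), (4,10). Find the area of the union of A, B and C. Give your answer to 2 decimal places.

By inclusion–exclusion:
Individual areas: |A| = 15, |B| = 16, |C| = 25.
|A∩B|: x∈[5,9], y∈[7,8] → 4·1 = 4.
|A∩C|: x∈[5,9], y∈[7,10] → 4·3 = 12.
|B∩C|: x∈[5,9], y∈[5,8] → 4·3 = 12.
|A∩B∩C| = 4.
|A ∪ B ∪ C| = 56 − 28 + 4 = 32.00.

32.00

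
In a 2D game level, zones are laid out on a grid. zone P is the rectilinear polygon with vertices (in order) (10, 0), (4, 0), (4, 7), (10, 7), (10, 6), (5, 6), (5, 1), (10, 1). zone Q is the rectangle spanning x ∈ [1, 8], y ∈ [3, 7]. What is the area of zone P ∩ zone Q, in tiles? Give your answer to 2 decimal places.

7.00

The intersection is the polygon with vertices (4,7), (8,7), (8,6), (5,6), (5,3), (4,3).
By the shoelace formula its area is 7.00.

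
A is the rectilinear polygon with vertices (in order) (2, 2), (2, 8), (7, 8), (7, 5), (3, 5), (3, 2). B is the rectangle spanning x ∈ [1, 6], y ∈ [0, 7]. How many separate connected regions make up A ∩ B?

1

A ∩ B is a single connected region.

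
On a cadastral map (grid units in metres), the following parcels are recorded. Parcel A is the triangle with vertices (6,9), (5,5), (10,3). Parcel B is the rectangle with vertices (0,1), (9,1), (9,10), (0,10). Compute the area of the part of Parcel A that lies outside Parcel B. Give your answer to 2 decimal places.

0.55

|Parcel A| = 11, |Parcel A∩Parcel B| = 10.45.
|Parcel A ∖ Parcel B| = |Parcel A| − |Parcel A∩Parcel B| = 11 − 10.45 = 0.55.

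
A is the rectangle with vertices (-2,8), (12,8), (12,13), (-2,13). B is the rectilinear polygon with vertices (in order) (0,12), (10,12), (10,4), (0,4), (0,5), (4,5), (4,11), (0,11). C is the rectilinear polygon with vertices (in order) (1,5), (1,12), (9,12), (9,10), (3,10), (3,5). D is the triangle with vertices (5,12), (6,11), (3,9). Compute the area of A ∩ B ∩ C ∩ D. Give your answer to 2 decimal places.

2.00

The intersection is the polygon with vertices (4,10), (4,10.5), (5,12), (6,11), (4.5,10).
By the shoelace formula its area is 2.00.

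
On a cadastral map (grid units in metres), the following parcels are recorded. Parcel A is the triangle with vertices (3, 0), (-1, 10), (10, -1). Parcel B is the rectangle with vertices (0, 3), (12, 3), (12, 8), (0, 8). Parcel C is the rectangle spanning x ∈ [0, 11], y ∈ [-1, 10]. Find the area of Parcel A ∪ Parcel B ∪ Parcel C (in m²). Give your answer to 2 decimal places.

By inclusion–exclusion:
Individual areas: |Parcel A| = 33, |Parcel B| = 60, |Parcel C| = 121.
|Parcel A∩Parcel B| = 13.45.
|Parcel A∩Parcel C| = 32.25.
|Parcel B∩Parcel C|: x∈[0,11], y∈[3,8] → 11·5 = 55.
|Parcel A∩Parcel B∩Parcel C| = 13.45.
|Parcel A ∪ Parcel B ∪ Parcel C| = 214 − 100.7 + 13.45 = 126.75.

126.75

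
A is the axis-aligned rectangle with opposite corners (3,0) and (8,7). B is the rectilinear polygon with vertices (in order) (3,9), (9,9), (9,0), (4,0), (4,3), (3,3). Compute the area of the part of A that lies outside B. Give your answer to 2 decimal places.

|A| = 35, |A∩B| = 32.
|A ∖ B| = |A| − |A∩B| = 35 − 32 = 3.00.

3.00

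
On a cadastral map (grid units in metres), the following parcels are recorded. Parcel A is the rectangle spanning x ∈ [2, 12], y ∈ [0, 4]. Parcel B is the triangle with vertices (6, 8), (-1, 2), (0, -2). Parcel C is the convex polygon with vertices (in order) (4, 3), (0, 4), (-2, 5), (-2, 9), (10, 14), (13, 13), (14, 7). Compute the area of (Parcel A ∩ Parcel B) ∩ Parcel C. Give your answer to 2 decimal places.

The region (Parcel A ∩ Parcel B) ∩ Parcel C is the polygon with vertices (3.6,4), (3.13,3.217), (2,3.5), (2,4).
By the shoelace formula its area is 0.91.

0.91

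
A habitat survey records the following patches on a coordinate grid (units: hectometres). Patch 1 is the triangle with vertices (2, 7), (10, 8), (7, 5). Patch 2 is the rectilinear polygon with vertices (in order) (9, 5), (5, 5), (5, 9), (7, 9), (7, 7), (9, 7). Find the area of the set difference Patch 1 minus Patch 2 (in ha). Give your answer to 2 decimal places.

|Patch 1| = 10.5, |Patch 1∩Patch 2| = 6.2.
|Patch 1 ∖ Patch 2| = |Patch 1| − |Patch 1∩Patch 2| = 10.5 − 6.2 = 4.30.

4.30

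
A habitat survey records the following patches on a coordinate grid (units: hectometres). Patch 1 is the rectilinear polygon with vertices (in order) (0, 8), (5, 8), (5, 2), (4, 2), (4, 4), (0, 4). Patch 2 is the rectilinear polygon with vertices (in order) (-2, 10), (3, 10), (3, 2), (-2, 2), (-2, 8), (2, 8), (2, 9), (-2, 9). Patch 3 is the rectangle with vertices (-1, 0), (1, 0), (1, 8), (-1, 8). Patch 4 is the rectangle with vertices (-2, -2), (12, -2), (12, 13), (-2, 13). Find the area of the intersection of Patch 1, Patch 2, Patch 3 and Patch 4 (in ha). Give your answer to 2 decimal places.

4.00

The intersection is the polygon with vertices (0,8), (1,8), (1,4), (0,4).
By the shoelace formula its area is 4.00.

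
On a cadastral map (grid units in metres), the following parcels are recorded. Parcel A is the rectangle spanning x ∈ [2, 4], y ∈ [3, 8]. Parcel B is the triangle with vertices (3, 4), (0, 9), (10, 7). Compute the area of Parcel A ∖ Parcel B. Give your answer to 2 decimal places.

3.05

|Parcel A| = 10, |Parcel A∩Parcel B| = 6.9524.
|Parcel A ∖ Parcel B| = |Parcel A| − |Parcel A∩Parcel B| = 10 − 6.9524 = 3.05.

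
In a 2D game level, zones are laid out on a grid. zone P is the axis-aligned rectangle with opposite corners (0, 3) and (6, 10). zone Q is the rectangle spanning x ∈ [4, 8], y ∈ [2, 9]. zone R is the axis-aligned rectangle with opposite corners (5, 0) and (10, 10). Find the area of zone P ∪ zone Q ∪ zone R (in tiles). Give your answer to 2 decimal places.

By inclusion–exclusion:
Individual areas: |zone P| = 42, |zone Q| = 28, |zone R| = 50.
|zone P∩zone Q|: x∈[4,6], y∈[3,9] → 2·6 = 12.
|zone P∩zone R|: x∈[5,6], y∈[3,10] → 1·7 = 7.
|zone Q∩zone R|: x∈[5,8], y∈[2,9] → 3·7 = 21.
|zone P∩zone Q∩zone R| = 6.
|zone P ∪ zone Q ∪ zone R| = 120 − 40 + 6 = 86.00.

86.00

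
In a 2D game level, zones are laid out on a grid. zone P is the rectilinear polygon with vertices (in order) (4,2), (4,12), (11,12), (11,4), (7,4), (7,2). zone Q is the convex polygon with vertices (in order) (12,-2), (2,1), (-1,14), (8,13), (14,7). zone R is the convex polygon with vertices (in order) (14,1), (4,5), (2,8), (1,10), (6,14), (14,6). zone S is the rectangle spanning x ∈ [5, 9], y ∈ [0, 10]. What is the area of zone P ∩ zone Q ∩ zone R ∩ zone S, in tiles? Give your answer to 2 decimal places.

23.60

The intersection is the polygon with vertices (7,4), (7,3.8), (5,4.6), (5,10), (9,10), (9,4).
By the shoelace formula its area is 23.60.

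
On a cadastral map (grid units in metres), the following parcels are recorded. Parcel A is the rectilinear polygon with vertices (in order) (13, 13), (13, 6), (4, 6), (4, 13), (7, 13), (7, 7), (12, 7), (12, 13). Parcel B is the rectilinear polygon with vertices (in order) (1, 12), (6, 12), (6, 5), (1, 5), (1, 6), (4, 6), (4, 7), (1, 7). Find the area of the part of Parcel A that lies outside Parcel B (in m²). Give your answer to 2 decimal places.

21.00

|Parcel A| = 33, |Parcel A∩Parcel B| = 12.
|Parcel A ∖ Parcel B| = |Parcel A| − |Parcel A∩Parcel B| = 33 − 12 = 21.00.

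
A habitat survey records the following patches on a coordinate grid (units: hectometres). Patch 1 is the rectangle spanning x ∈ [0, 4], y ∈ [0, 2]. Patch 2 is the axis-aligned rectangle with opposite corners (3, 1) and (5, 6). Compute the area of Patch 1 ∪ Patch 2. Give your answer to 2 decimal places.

17.00

By inclusion–exclusion:
Individual areas: |Patch 1| = 8, |Patch 2| = 10.
|Patch 1∩Patch 2|: x∈[3,4], y∈[1,2] → 1·1 = 1.
|Patch 1 ∪ Patch 2| = 18 − 1 = 17.00.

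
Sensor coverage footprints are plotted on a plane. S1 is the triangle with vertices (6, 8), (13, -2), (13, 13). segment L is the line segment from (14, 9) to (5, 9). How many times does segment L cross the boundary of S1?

The segment meets the boundary at (7.4,9), (13,9).

2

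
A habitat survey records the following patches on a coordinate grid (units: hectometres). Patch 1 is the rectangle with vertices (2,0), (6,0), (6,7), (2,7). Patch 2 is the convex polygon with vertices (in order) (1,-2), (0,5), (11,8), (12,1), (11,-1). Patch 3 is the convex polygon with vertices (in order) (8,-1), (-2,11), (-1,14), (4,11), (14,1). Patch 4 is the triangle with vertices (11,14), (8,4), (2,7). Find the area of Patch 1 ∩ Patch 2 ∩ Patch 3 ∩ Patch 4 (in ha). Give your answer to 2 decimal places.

The intersection is the polygon with vertices (6,5), (3.882,6.059), (6,6.636).
By the shoelace formula its area is 1.73.

1.73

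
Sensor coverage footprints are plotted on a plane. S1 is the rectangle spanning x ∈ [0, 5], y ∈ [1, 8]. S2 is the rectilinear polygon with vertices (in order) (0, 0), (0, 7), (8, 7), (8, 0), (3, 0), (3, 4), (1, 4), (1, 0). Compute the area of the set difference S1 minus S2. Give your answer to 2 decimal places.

11.00

|S1| = 35, |S1∩S2| = 24.
|S1 ∖ S2| = |S1| − |S1∩S2| = 35 − 24 = 11.00.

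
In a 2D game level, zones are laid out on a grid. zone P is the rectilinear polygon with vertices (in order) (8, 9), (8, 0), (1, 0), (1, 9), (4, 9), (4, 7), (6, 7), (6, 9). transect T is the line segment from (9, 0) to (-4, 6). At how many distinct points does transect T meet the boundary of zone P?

The segment meets the boundary at (1,3.692), (8,0.462).

2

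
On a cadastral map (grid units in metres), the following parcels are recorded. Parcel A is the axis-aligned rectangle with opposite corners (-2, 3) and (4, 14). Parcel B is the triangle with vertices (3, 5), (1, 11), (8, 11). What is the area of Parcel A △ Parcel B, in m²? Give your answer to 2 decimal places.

|Parcel A| = 66, |Parcel B| = 21, |Parcel A∩Parcel B| = 11.4.
|Parcel A △ Parcel B| = |Parcel A| + |Parcel B| − 2·|Parcel A∩Parcel B| = 66 + 21 − 22.8 = 64.20.

64.20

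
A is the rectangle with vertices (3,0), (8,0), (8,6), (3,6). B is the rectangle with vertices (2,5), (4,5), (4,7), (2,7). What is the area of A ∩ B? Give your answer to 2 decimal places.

|A∩B|: x∈[3,4], y∈[5,6] → 1·1 = 1.

1.00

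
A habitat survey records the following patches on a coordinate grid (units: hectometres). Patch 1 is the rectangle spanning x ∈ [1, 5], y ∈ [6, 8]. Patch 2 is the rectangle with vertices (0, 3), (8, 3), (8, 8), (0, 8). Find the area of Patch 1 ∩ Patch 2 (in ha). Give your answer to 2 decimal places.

8.00

|Patch 1∩Patch 2|: x∈[1,5], y∈[6,8] → 4·2 = 8.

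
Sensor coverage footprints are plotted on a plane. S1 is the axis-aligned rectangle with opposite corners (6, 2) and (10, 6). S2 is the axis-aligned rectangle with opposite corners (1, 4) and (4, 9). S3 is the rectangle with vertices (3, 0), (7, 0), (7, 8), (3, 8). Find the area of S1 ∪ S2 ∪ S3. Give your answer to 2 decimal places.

By inclusion–exclusion:
Individual areas: |S1| = 16, |S2| = 15, |S3| = 32.
|S1∩S2| = 0 (no overlap).
|S1∩S3|: x∈[6,7], y∈[2,6] → 1·4 = 4.
|S2∩S3|: x∈[3,4], y∈[4,8] → 1·4 = 4.
|S1∩S2∩S3| = 0.
|S1 ∪ S2 ∪ S3| = 63 − 8 + 0 = 55.00.

55.00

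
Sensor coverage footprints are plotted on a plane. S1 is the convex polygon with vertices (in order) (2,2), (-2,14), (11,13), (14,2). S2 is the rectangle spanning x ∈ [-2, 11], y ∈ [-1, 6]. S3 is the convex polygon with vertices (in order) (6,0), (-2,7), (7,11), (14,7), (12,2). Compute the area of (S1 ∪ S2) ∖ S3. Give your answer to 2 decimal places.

98.49

|S1 ∪ S2| = 194.3333.
|(S1 ∪ S2) ∩ S3| = 95.8396.
|(S1 ∪ S2) ∖ S3| = 194.3333 − 95.8396 = 98.49.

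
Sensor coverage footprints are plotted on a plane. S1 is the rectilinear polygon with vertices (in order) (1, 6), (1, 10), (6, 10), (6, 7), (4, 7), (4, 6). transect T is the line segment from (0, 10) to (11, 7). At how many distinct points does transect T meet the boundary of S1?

The segment meets the boundary at (6,8.364), (1,9.727).

2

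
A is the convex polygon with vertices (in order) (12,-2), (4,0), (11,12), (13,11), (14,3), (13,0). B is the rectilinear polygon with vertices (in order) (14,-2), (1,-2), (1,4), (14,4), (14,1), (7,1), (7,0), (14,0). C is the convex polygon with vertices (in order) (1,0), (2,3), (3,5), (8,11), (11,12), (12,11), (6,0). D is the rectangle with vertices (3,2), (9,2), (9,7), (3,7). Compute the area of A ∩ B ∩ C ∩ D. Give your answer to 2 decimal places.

The intersection is the polygon with vertices (8.182,4), (7.091,2), (5.167,2), (6.333,4).
By the shoelace formula its area is 3.77.

3.77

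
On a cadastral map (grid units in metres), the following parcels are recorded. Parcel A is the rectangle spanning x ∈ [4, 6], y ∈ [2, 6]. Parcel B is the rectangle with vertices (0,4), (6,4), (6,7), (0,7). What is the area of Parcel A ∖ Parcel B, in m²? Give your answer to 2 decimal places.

|Parcel A∩Parcel B|: x∈[4,6], y∈[4,6] → 2·2 = 4.
|Parcel A| = 8.
|Parcel A ∖ Parcel B| = |Parcel A| − |Parcel A∩Parcel B| = 8 − 4 = 4.00.

4.00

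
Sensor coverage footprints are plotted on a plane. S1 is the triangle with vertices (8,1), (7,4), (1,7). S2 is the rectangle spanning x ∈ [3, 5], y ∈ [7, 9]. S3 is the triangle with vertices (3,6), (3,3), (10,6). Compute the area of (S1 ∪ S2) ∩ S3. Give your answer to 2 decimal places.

2.81

The region (S1 ∪ S2) ∩ S3 is the polygon with vertices (6.231,4.385), (4.778,3.762), (3,5.286), (3,6).
By the shoelace formula its area is 2.81.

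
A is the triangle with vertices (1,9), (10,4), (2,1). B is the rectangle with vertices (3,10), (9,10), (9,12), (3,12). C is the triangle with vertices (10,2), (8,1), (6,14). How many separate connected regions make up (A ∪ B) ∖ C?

4

(A ∪ B) ∖ C splits into 4 disjoint pieces (area 30.5855, area 0.2256, area 4, area 6.9231).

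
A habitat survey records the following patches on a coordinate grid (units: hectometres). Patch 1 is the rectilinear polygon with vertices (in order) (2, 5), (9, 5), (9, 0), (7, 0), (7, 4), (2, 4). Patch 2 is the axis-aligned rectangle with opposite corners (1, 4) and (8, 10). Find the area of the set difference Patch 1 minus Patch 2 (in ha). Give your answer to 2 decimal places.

9.00

|Patch 1| = 15, |Patch 1∩Patch 2| = 6.
|Patch 1 ∖ Patch 2| = |Patch 1| − |Patch 1∩Patch 2| = 15 − 6 = 9.00.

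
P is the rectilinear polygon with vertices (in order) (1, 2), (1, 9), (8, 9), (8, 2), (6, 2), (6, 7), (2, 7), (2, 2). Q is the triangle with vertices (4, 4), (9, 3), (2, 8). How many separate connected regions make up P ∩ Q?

P ∩ Q splits into 2 disjoint pieces (area 2.0571, area 0.45).

2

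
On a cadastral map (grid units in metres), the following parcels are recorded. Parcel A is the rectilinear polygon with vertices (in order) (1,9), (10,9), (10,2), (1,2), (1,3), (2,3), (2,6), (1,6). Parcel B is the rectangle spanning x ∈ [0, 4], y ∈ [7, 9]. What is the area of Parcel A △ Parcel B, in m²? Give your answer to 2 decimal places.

|Parcel A| = 60, |Parcel B| = 8, |Parcel A∩Parcel B| = 6.
|Parcel A △ Parcel B| = |Parcel A| + |Parcel B| − 2·|Parcel A∩Parcel B| = 60 + 8 − 12 = 56.00.

56.00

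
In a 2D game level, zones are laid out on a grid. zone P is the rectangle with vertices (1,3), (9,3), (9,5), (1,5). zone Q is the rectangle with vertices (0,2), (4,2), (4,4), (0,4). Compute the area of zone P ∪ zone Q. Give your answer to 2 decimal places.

21.00

By inclusion–exclusion:
Individual areas: |zone P| = 16, |zone Q| = 8.
|zone P∩zone Q|: x∈[1,4], y∈[3,4] → 3·1 = 3.
|zone P ∪ zone Q| = 24 − 3 = 21.00.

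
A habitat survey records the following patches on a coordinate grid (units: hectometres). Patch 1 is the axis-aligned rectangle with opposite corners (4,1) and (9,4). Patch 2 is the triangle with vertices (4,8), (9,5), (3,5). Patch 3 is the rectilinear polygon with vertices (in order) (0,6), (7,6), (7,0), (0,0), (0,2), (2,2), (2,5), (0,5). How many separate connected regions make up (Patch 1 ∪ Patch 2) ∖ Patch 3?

2

(Patch 1 ∪ Patch 2) ∖ Patch 3 splits into 2 disjoint pieces (area 6, area 5.1667).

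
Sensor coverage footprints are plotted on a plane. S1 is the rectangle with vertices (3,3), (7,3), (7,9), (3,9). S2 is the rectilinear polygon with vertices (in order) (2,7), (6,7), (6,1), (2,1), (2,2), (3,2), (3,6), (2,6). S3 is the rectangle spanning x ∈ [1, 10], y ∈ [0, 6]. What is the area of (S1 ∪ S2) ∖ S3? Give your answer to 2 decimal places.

|S1 ∪ S2| = 32.
|(S1 ∪ S2) ∩ S3| = 19.
|(S1 ∪ S2) ∖ S3| = 32 − 19 = 13.00.

13.00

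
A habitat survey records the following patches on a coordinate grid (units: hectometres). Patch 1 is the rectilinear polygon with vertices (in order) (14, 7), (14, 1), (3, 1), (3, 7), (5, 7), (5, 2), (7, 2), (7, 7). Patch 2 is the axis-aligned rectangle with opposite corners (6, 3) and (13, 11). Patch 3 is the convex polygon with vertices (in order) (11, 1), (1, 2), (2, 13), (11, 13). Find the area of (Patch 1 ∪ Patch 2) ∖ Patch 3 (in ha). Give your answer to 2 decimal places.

29.20

|Patch 1 ∪ Patch 2| = 88.
|(Patch 1 ∪ Patch 2) ∩ Patch 3| = 58.8.
|(Patch 1 ∪ Patch 2) ∖ Patch 3| = 88 − 58.8 = 29.20.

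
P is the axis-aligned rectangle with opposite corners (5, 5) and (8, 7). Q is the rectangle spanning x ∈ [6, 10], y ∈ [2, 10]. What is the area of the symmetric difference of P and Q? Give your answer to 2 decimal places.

30.00

|P∩Q|: x∈[6,8], y∈[5,7] → 2·2 = 4.
|P △ Q| = |P| + |Q| − 2·|P∩Q| = 6 + 32 − 8 = 30.00.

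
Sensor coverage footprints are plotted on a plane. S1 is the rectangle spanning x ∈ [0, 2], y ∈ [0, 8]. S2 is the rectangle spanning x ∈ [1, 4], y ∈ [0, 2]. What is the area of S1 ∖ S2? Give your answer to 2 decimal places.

14.00

|S1∩S2|: x∈[1,2], y∈[0,2] → 1·2 = 2.
|S1| = 16.
|S1 ∖ S2| = |S1| − |S1∩S2| = 16 − 2 = 14.00.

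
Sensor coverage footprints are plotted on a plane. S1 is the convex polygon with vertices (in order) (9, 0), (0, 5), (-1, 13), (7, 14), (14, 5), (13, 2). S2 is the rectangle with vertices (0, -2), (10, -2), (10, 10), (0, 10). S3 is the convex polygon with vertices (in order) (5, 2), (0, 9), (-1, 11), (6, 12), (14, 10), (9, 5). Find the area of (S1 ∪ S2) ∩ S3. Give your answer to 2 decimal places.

The region (S1 ∪ S2) ∩ S3 is the polygon with vertices (11.812,7.812), (9,5), (5,2), (0,9), (-0.667,10.333), (-0.754,11.035), (6,12), (9.172,11.207).
By the shoelace formula its area is 72.81.

72.81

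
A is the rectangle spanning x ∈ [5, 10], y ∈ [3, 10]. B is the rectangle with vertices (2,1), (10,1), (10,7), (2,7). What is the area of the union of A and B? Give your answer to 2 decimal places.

63.00

By inclusion–exclusion:
Individual areas: |A| = 35, |B| = 48.
|A∩B|: x∈[5,10], y∈[3,7] → 5·4 = 20.
|A ∪ B| = 83 − 20 = 63.00.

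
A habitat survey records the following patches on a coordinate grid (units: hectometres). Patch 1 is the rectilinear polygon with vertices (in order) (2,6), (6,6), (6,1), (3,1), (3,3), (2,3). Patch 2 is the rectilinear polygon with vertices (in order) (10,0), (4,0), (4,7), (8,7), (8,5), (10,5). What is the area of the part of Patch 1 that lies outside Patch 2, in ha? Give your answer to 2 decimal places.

|Patch 1| = 18, |Patch 1∩Patch 2| = 10.
|Patch 1 ∖ Patch 2| = |Patch 1| − |Patch 1∩Patch 2| = 18 − 10 = 8.00.

8.00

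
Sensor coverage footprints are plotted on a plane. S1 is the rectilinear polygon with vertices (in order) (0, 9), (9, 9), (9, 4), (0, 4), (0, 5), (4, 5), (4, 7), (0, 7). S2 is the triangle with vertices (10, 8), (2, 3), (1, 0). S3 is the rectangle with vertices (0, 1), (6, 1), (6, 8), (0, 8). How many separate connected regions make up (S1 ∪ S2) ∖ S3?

2

(S1 ∪ S2) ∖ S3 splits into 2 disjoint pieces (area 21.1319, area 0.3958).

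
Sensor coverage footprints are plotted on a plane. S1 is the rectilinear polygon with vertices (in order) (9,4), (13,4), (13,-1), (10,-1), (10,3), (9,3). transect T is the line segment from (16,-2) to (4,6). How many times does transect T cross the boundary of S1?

2

The segment meets the boundary at (10,2), (13,0).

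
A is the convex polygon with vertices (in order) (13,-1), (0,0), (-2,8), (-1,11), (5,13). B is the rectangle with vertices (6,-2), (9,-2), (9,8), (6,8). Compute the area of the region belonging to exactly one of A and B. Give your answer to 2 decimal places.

|A| = 128, |B| = 30, |A∩B| = 24.5879.
|A △ B| = |A| + |B| − 2·|A∩B| = 128 + 30 − 49.1758 = 108.82.

108.82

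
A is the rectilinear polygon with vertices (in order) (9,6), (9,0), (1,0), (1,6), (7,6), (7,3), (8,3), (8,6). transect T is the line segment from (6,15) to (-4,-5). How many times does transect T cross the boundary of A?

The segment meets the boundary at (1,5), (1.5,6).

2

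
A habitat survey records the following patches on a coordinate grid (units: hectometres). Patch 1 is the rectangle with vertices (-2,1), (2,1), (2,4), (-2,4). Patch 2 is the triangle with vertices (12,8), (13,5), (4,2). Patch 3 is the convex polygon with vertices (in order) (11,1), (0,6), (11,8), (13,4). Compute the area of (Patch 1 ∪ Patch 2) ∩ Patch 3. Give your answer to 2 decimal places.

11.94

The region (Patch 1 ∪ Patch 2) ∩ Patch 3 is the polygon with vertices (6.769,2.923), (5.811,3.358), (11.273,7.455), (12.571,4.857).
By the shoelace formula its area is 11.94.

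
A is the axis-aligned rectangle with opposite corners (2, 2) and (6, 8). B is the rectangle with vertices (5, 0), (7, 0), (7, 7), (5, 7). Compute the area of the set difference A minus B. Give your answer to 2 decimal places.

|A∩B|: x∈[5,6], y∈[2,7] → 1·5 = 5.
|A| = 24.
|A ∖ B| = |A| − |A∩B| = 24 − 5 = 19.00.

19.00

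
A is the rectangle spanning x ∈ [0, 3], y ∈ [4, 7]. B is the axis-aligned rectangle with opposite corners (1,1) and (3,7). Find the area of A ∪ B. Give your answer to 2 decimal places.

By inclusion–exclusion:
Individual areas: |A| = 9, |B| = 12.
|A∩B|: x∈[1,3], y∈[4,7] → 2·3 = 6.
|A ∪ B| = 21 − 6 = 15.00.

15.00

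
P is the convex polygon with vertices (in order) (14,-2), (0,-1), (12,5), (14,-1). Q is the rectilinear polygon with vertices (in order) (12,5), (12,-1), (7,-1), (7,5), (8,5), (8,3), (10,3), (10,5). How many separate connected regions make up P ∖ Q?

2

P ∖ Q splits into 2 disjoint pieces (area 25.25, area 1).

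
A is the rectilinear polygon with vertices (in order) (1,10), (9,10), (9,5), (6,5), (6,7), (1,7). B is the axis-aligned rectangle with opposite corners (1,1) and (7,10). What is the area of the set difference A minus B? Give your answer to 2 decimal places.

|A| = 30, |A∩B| = 20.
|A ∖ B| = |A| − |A∩B| = 30 − 20 = 10.00.

10.00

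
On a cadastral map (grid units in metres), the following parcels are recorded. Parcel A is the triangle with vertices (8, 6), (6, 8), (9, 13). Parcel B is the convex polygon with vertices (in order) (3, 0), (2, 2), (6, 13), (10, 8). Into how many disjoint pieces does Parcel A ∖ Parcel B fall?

1

Parcel A ∖ Parcel B is a single connected region.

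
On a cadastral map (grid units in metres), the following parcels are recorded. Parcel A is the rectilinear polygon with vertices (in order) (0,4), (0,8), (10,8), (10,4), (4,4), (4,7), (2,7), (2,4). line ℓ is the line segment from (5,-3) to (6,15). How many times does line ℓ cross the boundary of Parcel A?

2

The segment meets the boundary at (5.611,8), (5.389,4).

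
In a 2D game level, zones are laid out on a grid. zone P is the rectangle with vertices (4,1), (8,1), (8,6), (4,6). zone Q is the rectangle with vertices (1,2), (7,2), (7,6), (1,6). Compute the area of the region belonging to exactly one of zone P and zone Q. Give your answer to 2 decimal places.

20.00

|zone P∩zone Q|: x∈[4,7], y∈[2,6] → 3·4 = 12.
|zone P △ zone Q| = |zone P| + |zone Q| − 2·|zone P∩zone Q| = 20 + 24 − 24 = 20.00.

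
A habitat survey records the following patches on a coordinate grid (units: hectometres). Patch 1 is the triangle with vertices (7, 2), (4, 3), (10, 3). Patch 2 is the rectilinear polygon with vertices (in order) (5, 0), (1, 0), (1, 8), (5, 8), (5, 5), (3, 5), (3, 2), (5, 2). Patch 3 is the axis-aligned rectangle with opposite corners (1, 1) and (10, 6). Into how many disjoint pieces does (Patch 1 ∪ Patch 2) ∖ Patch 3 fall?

(Patch 1 ∪ Patch 2) ∖ Patch 3 splits into 2 disjoint pieces (area 4, area 8).

2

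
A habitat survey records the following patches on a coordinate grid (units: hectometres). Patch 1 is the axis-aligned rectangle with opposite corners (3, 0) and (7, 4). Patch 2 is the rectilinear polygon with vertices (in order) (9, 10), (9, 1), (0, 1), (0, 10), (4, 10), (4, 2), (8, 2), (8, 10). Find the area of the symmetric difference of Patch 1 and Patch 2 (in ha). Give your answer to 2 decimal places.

53.00

|Patch 1| = 16, |Patch 2| = 49, |Patch 1∩Patch 2| = 6.
|Patch 1 △ Patch 2| = |Patch 1| + |Patch 2| − 2·|Patch 1∩Patch 2| = 16 + 49 − 12 = 53.00.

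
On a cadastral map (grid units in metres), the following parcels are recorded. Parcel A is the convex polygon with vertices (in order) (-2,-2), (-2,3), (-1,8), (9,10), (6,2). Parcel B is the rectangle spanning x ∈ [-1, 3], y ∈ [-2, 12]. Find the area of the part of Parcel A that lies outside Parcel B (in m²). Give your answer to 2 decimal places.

|Parcel A| = 77.5, |Parcel A∩Parcel B| = 35.6.
|Parcel A ∖ Parcel B| = |Parcel A| − |Parcel A∩Parcel B| = 77.5 − 35.6 = 41.90.

41.90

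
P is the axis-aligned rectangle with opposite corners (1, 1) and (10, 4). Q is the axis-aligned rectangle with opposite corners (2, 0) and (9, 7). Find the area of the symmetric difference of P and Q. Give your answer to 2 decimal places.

|P∩Q|: x∈[2,9], y∈[1,4] → 7·3 = 21.
|P △ Q| = |P| + |Q| − 2·|P∩Q| = 27 + 49 − 42 = 34.00.

34.00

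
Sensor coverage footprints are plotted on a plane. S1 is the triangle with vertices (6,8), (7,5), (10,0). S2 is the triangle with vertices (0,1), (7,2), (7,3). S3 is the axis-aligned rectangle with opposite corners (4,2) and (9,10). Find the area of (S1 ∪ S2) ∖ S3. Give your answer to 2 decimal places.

|S1 ∪ S2| = 5.5.
|(S1 ∪ S2) ∩ S3| = 3.5143.
|(S1 ∪ S2) ∖ S3| = 5.5 − 3.5143 = 1.99.

1.99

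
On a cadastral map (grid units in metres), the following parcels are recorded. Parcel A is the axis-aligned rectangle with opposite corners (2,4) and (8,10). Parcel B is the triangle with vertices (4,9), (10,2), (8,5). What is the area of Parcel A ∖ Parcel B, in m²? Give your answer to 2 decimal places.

34.67

|Parcel A| = 36, |Parcel A∩Parcel B| = 1.3333.
|Parcel A ∖ Parcel B| = |Parcel A| − |Parcel A∩Parcel B| = 36 − 1.3333 = 34.67.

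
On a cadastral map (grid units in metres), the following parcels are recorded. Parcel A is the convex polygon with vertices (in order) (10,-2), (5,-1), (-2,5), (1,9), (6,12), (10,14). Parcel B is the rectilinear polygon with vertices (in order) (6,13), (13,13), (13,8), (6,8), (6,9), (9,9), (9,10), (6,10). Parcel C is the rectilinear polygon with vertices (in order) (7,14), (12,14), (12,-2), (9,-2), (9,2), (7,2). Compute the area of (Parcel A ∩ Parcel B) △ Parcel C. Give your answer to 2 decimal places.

62.50

|Parcel A ∩ Parcel B| = 16.
|(Parcel A ∩ Parcel B) ∩ Parcel C| = 12.75.
|(Parcel A ∩ Parcel B) △ Parcel C| = 16 + 72 − 25.5 = 62.50.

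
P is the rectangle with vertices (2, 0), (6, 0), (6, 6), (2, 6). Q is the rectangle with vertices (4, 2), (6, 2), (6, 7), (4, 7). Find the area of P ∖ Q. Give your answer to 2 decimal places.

|P∩Q|: x∈[4,6], y∈[2,6] → 2·4 = 8.
|P| = 24.
|P ∖ Q| = |P| − |P∩Q| = 24 − 8 = 16.00.

16.00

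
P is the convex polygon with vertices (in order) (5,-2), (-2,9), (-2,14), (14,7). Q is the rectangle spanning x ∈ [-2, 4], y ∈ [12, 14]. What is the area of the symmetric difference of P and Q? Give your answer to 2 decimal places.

|P| = 121, |Q| = 12, |P∩Q| = 4.5714.
|P △ Q| = |P| + |Q| − 2·|P∩Q| = 121 + 12 − 9.1429 = 123.86.

123.86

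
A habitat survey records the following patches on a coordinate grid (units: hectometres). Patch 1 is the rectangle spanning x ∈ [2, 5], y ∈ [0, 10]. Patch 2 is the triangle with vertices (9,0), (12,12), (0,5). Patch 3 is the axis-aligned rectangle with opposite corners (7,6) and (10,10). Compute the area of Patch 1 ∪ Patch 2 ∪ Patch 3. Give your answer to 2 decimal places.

By inclusion–exclusion:
Individual areas: |Patch 1| = 30, |Patch 2| = 61.5, |Patch 3| = 12.
|Patch 1∩Patch 2| = 11.9583.
|Patch 1∩Patch 3| = 0 (no overlap).
|Patch 2∩Patch 3| = 11.2798.
|Patch 1∩Patch 2∩Patch 3| = 0.
|Patch 1 ∪ Patch 2 ∪ Patch 3| = 103.5 − 23.2381 + 0 = 80.26.

80.26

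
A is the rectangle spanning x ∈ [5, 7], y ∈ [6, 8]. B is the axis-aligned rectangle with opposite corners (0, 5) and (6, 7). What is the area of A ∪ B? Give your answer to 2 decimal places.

By inclusion–exclusion:
Individual areas: |A| = 4, |B| = 12.
|A∩B|: x∈[5,6], y∈[6,7] → 1·1 = 1.
|A ∪ B| = 16 − 1 = 15.00.

15.00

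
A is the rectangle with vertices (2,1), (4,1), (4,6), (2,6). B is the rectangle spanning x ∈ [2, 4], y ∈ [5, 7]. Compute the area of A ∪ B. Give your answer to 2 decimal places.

By inclusion–exclusion:
Individual areas: |A| = 10, |B| = 4.
|A∩B|: x∈[2,4], y∈[5,6] → 2·1 = 2.
|A ∪ B| = 14 − 2 = 12.00.

12.00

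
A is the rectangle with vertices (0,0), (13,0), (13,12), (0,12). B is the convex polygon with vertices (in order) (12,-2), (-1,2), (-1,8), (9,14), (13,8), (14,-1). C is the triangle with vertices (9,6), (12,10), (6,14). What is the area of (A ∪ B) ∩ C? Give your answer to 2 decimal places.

17.22

The region (A ∪ B) ∩ C is the polygon with vertices (7.421,13.053), (12,10), (9,6), (6.551,12.531).
By the shoelace formula its area is 17.22.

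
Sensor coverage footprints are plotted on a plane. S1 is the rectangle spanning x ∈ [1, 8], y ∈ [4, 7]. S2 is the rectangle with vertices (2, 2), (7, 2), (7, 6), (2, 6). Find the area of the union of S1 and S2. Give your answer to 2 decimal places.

31.00

By inclusion–exclusion:
Individual areas: |S1| = 21, |S2| = 20.
|S1∩S2|: x∈[2,7], y∈[4,6] → 5·2 = 10.
|S1 ∪ S2| = 41 − 10 = 31.00.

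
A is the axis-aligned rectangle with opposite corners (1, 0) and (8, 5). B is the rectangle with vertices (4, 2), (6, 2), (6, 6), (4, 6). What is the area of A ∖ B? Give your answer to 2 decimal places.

29.00

|A∩B|: x∈[4,6], y∈[2,5] → 2·3 = 6.
|A| = 35.
|A ∖ B| = |A| − |A∩B| = 35 − 6 = 29.00.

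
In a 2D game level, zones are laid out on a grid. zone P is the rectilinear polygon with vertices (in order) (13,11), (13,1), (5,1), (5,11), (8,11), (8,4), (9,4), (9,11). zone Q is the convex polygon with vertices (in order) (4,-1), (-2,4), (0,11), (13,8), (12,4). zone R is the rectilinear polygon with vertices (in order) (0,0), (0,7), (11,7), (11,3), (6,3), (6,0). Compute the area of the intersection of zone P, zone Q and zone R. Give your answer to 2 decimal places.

22.89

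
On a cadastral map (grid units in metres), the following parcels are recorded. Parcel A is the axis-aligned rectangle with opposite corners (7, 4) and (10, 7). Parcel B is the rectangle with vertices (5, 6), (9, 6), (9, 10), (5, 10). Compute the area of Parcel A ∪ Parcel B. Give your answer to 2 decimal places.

23.00

By inclusion–exclusion:
Individual areas: |Parcel A| = 9, |Parcel B| = 16.
|Parcel A∩Parcel B|: x∈[7,9], y∈[6,7] → 2·1 = 2.
|Parcel A ∪ Parcel B| = 25 − 2 = 23.00.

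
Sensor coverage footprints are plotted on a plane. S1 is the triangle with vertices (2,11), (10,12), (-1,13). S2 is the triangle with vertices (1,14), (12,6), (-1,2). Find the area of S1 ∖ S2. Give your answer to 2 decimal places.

4.97

|S1| = 9.5, |S1∩S2| = 4.5296.
|S1 ∖ S2| = |S1| − |S1∩S2| = 9.5 − 4.5296 = 4.97.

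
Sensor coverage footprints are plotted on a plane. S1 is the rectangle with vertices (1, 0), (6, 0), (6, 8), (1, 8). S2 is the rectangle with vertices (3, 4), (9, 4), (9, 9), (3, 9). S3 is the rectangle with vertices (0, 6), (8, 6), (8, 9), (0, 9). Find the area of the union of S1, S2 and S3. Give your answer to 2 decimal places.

By inclusion–exclusion:
Individual areas: |S1| = 40, |S2| = 30, |S3| = 24.
|S1∩S2|: x∈[3,6], y∈[4,8] → 3·4 = 12.
|S1∩S3|: x∈[1,6], y∈[6,8] → 5·2 = 10.
|S2∩S3|: x∈[3,8], y∈[6,9] → 5·3 = 15.
|S1∩S2∩S3| = 6.
|S1 ∪ S2 ∪ S3| = 94 − 37 + 6 = 63.00.

63.00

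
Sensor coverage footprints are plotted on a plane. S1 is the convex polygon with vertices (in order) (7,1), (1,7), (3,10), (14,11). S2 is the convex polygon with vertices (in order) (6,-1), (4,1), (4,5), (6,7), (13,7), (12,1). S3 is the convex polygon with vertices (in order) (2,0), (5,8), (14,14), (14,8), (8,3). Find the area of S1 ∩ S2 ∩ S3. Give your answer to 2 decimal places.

The intersection is the polygon with vertices (4,5), (6,7), (11.2,7), (8.96,3.8), (8,3), (6,2), (4,4).
By the shoelace formula its area is 22.04.

22.04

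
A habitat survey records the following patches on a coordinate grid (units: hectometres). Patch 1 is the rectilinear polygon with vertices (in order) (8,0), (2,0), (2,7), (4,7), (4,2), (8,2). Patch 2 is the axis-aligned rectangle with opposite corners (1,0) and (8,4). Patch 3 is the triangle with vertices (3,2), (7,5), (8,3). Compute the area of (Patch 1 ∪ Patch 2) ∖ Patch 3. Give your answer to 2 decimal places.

29.42

|Patch 1 ∪ Patch 2| = 34.
|(Patch 1 ∪ Patch 2) ∩ Patch 3| = 4.5833.
|(Patch 1 ∪ Patch 2) ∖ Patch 3| = 34 − 4.5833 = 29.42.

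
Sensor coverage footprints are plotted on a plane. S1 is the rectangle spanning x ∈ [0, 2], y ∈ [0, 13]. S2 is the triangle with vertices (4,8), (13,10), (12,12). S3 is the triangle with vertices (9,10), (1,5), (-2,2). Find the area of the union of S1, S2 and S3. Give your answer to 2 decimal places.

By inclusion–exclusion:
Individual areas: |S1| = 26, |S2| = 10, |S3| = 4.5.
|S1∩S2| = 0.
|S1∩S3| = 1.4489.
|S2∩S3| = 0.1986.
|S1∩S2∩S3| = 0.
|S1 ∪ S2 ∪ S3| = 40.5 − 1.6475 + 0 = 38.85.

38.85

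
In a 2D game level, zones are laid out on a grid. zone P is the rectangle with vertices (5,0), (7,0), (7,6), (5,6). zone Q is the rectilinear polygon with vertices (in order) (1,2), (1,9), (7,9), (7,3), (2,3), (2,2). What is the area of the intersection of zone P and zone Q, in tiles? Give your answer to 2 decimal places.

The intersection is the polygon with vertices (7,3), (5,3), (5,6), (7,6).
By the shoelace formula its area is 6.00.

6.00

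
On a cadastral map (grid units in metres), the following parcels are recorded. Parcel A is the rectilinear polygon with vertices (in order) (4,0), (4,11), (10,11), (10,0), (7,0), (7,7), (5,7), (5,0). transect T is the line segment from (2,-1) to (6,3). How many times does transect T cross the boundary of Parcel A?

2

The segment meets the boundary at (5,2), (4,1).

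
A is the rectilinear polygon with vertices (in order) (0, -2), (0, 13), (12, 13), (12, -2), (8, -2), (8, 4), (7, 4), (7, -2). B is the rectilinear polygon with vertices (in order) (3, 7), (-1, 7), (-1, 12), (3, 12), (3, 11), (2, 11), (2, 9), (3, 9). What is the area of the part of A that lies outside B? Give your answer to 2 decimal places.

161.00

|A| = 174, |A∩B| = 13.
|A ∖ B| = |A| − |A∩B| = 174 − 13 = 161.00.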